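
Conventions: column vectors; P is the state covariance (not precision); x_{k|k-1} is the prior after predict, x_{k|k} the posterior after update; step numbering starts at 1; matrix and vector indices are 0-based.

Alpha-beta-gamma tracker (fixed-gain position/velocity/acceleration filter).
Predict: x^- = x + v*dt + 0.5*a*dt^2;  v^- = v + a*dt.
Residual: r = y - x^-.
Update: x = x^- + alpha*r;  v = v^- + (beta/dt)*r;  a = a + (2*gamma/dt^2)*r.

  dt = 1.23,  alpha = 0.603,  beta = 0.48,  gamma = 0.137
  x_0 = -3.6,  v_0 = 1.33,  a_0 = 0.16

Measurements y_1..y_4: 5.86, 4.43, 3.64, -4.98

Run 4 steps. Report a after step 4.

a_post = -3.4207

step 1: x_pred=-1.8431  r=7.7031  x^+=2.8019  v^+=4.5329  a^+=1.5551
step 2: x_pred=9.5537  r=-5.1237  x^+=6.4641  v^+=4.4462  a^+=0.6272
step 3: x_pred=12.4073  r=-8.7673  x^+=7.1206  v^+=1.7962  a^+=-0.9607
step 4: x_pred=8.6032  r=-13.5832  x^+=0.4125  v^+=-4.6862  a^+=-3.4207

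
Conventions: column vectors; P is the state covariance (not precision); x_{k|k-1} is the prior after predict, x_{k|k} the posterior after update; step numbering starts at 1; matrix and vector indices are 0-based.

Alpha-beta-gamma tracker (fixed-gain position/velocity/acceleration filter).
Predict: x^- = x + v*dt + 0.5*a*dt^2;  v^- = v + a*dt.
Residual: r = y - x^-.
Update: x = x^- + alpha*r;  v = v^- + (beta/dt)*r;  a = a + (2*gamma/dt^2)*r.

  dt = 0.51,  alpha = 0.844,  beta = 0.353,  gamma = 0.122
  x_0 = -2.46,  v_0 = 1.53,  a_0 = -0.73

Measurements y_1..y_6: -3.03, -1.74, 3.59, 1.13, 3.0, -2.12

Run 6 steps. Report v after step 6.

v_post = -1.4425

step 1: x_pred=-1.7746  r=-1.2554  x^+=-2.8342  v^+=0.2888  a^+=-1.9077
step 2: x_pred=-2.9350  r=1.1950  x^+=-1.9264  v^+=0.1430  a^+=-0.7867
step 3: x_pred=-1.9558  r=5.5458  x^+=2.7249  v^+=3.5804  a^+=4.4159
step 4: x_pred=5.1251  r=-3.9951  x^+=1.7532  v^+=3.0672  a^+=0.6680
step 5: x_pred=3.4044  r=-0.4044  x^+=3.0631  v^+=3.1280  a^+=0.2887
step 6: x_pred=4.6959  r=-6.8159  x^+=-1.0567  v^+=-1.4425  a^+=-6.1053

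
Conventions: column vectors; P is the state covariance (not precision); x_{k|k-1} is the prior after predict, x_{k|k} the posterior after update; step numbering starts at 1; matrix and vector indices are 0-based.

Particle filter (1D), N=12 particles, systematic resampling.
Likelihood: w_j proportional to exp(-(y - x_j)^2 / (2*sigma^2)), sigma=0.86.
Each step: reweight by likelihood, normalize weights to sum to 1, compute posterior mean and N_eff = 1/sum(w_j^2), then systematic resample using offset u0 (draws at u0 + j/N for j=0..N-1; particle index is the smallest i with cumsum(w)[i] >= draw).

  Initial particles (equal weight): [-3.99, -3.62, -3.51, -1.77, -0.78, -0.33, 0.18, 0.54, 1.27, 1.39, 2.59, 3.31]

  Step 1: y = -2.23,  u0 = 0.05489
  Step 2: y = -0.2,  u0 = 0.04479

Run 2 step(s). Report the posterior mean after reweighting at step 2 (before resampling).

post_mean = -1.0135

step 1: w=[0.0633, 0.1392, 0.1698, 0.4455, 0.1241, 0.0448, 0.0101, 0.0029, 0.0001, 0.0001, 0.0000, 0.0000]  mean=-2.2493  Neff=3.7277  idx=[0, 1, 2, 2, 3, 3, 3, 3, 3, 3, 4, 5]
step 2: w=[0.0000, 0.0001, 0.0002, 0.0002, 0.0647, 0.0647, 0.0647, 0.0647, 0.0647, 0.0647, 0.2728, 0.3385]  mean=-1.0135  Neff=4.6706  idx=[4, 5, 7, 8, 9, 10, 10, 10, 11, 11, 11, 11]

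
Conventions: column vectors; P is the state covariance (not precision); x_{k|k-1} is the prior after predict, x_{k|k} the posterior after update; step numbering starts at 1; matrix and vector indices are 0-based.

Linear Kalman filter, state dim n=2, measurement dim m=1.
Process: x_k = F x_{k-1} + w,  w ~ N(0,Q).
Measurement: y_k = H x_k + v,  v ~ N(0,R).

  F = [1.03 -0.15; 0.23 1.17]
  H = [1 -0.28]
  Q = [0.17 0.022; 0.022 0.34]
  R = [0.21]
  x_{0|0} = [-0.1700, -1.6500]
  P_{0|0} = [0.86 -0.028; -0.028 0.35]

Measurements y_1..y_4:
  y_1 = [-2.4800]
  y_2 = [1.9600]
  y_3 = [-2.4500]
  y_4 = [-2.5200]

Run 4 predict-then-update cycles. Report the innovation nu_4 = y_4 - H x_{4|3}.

step 1: x^-=[0.0724, -1.9696]  P^-=[1.0989 0.1315; 0.1315 0.8495]  S=[1.3018]  K=[0.8158; -0.0817]  nu=[-3.1039]  x^+=[-2.4598, -1.7161]  P^+=[0.2324 0.2183; 0.2183 0.8409]
step 2: x^-=[-2.2762, -2.5736]  P^-=[0.3681 0.1850; 0.1850 1.6208]  S=[0.6015]  K=[0.5258; -0.4469]  nu=[3.5156]  x^+=[-0.4278, -4.1446]  P^+=[0.2018 0.3264; 0.3264 1.5007]
step 3: x^-=[0.1810, -4.9476]  P^-=[0.3170 0.1885; 0.1885 2.5806]  S=[0.6238]  K=[0.4236; -0.8563]  nu=[-4.0164]  x^+=[-1.5203, -1.5086]  P^+=[0.2051 0.4147; 0.4147 2.1233]
step 4: x^-=[-1.3396, -2.1147]  P^-=[0.3072 0.1834; 0.1834 3.4806]  S=[0.6874]  K=[0.3722; -1.1510]  nu=[-1.7725]  x^+=[-1.9993, -0.0745]  P^+=[0.2120 0.4779; 0.4779 2.5700]

innov = [-1.7725]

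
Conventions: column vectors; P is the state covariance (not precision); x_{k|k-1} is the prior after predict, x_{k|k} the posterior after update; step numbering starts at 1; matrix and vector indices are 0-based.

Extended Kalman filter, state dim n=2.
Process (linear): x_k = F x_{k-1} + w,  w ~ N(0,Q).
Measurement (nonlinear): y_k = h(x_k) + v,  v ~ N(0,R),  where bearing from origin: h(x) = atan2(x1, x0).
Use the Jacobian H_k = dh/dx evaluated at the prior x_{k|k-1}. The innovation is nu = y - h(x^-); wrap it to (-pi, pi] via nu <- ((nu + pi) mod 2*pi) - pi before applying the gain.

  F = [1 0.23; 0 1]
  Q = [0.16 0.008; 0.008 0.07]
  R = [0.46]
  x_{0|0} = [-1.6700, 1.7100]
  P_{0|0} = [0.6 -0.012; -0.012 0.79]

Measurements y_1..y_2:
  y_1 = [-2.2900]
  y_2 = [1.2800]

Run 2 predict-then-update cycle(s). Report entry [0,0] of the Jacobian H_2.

step 1: x^-=[-1.2767, 1.7100]  P^-=[0.7963 0.1777; 0.1777 0.8600]  H_jac=[-0.3755 -0.2803]  S=[0.6773]  K=[-0.5150; -0.4545]  nu=[1.7811]  x^+=[-2.1940, 0.9005]  P^+=[0.6166 0.0192; 0.0192 0.7201]
step 2: x^-=[-1.9869, 0.9005]  P^-=[0.8235 0.1928; 0.1928 0.7901]  H_jac=[-0.1892 -0.4175]  S=[0.6577]  K=[-0.3593; -0.5571]  nu=[-1.4361]  x^+=[-1.4708, 1.7005]  P^+=[0.7386 0.0611; 0.0611 0.5860]

H_jac[0,0] = -0.1892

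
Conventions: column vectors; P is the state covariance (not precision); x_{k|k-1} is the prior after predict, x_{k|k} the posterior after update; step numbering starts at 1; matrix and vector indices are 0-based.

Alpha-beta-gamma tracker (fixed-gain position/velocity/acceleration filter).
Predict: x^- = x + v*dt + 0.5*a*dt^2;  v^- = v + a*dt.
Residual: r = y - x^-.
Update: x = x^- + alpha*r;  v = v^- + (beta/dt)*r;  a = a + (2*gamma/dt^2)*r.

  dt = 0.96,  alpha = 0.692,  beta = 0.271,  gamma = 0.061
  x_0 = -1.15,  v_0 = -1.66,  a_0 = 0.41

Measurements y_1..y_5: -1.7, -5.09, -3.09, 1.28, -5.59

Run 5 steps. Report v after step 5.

step 1: x_pred=-2.5547  r=0.8547  x^+=-1.9632  v^+=-1.0251  a^+=0.5231
step 2: x_pred=-2.7063  r=-2.3837  x^+=-4.3558  v^+=-1.1958  a^+=0.2076
step 3: x_pred=-5.4081  r=2.3181  x^+=-3.8040  v^+=-0.3421  a^+=0.5145
step 4: x_pred=-3.8954  r=5.1754  x^+=-0.3140  v^+=1.6127  a^+=1.1996
step 5: x_pred=1.7870  r=-7.3770  x^+=-3.3179  v^+=0.6819  a^+=0.2230

v_post = 0.6819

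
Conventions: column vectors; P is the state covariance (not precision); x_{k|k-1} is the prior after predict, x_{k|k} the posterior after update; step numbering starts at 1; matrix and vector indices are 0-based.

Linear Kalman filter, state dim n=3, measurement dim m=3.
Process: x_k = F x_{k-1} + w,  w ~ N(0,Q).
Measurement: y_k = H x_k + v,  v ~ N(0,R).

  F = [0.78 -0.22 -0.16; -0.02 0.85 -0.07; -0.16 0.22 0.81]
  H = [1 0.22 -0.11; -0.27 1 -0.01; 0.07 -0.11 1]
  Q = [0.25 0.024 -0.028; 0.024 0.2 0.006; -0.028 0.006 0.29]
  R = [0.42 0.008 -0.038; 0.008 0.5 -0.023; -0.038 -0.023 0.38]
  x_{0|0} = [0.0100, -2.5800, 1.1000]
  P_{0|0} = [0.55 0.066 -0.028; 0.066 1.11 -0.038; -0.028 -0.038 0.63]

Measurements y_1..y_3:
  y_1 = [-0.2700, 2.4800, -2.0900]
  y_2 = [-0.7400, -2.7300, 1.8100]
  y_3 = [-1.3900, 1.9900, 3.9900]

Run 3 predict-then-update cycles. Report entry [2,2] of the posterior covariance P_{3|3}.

P_post[2,2] = 0.2070

step 1: x^-=[0.3994, -2.2702, 0.3218]  P^-=[0.6361 -0.1350 -0.2287; -0.1350 1.0075 0.1449; -0.2287 0.1449 0.7602]  S=[1.0980 -0.0890 -0.2820; -0.0890 1.6227 0.0401; -0.2820 0.0401 1.0937]  K=[0.5614 -0.1567 -0.0043; 0.1249 0.6485 0.0310; -0.0825 0.1023 0.6409]  nu=[-0.1346, 4.8613, -2.6895]  x^+=[-0.4265, 0.7823, -0.8933]  P^+=[0.2331 -0.0112 -0.0369; -0.0112 0.3218 0.0283; -0.0369 0.0283 0.2500]
step 2: x^-=[-0.3619, 0.7360, -0.4832]  P^-=[0.4288 -0.0460 -0.1377; -0.0460 0.4307 0.0735; -0.1377 0.0735 0.4960]  S=[0.8822 -0.0667 -0.1882; -0.0667 0.9847 0.0229; -0.1882 0.0229 0.8486]  K=[0.4796 -0.1302 -0.0111; 0.0878 0.4545 0.0343; -0.0767 0.0896 0.5442]  nu=[-0.5932, -3.5686, 2.3995]  x^+=[-0.2084, -0.8556, 0.5485]  P^+=[0.1987 -0.0077 -0.0342; -0.0077 0.2253 0.0246; -0.0342 0.0246 0.2127]
step 3: x^-=[-0.0621, -0.7615, 0.2894]  P^-=[0.4002 -0.0252 -0.1206; -0.0252 0.3612 0.0545; -0.1206 0.0545 0.4637]  S=[0.8561 -0.0522 -0.1744; -0.0522 0.9022 0.0097; -0.1744 0.0097 0.8216]  K=[0.4674 -0.1192 -0.0087; 0.0876 0.4120 0.0295; -0.0735 0.0813 0.5303]  nu=[-1.1286, 2.7376, 3.6212]  x^+=[-0.9473, 0.3744, 2.5153]  P^+=[0.1930 -0.0039 -0.0323; -0.0039 0.2052 0.0213; -0.0323 0.0213 0.2070]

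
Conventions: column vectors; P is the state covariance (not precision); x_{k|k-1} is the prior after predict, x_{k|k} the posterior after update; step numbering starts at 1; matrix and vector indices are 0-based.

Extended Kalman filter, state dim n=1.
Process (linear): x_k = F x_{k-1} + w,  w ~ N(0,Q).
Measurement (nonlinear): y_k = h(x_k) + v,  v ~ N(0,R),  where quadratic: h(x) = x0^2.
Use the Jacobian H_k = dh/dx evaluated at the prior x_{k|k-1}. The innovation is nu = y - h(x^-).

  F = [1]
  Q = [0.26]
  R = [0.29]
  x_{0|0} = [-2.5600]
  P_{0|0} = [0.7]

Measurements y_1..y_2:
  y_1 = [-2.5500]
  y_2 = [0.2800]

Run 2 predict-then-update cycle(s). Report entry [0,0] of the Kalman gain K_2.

K[0,0] = -0.4402

step 1: x^-=[-2.5600]  P^-=[0.9600]  H_jac=[-5.1200]  S=[25.4558]  K=[-0.1931]  nu=[-9.1036]  x^+=[-0.8022]  P^+=[0.0109]
step 2: x^-=[-0.8022]  P^-=[0.2709]  H_jac=[-1.6044]  S=[0.9874]  K=[-0.4402]  nu=[-0.3635]  x^+=[-0.6422]  P^+=[0.0796]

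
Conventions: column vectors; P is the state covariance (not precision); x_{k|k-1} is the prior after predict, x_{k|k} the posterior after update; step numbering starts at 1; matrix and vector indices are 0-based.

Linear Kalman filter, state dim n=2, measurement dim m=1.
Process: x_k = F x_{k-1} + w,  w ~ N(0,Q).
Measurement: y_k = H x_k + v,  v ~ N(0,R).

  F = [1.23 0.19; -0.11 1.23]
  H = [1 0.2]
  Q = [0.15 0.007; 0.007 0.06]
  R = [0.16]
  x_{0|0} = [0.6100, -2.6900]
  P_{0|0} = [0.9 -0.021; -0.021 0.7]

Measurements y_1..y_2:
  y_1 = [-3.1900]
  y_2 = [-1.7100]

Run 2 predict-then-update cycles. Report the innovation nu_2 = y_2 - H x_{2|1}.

step 1: x^-=[0.2392, -3.3758]  P^-=[1.5271 0.0175; 0.0175 1.1356]  S=[1.7395]  K=[0.8799; 0.1406]  nu=[-2.7540]  x^+=[-2.1841, -3.7631]  P^+=[0.1803 -0.1977; -0.1977 1.1012]
step 2: x^-=[-3.4014, -4.3883]  P^-=[0.3702 -0.0551; -0.0551 1.7817]  S=[0.5794]  K=[0.6199; 0.5200]  nu=[2.5691]  x^+=[-1.8089, -3.0525]  P^+=[0.1475 -0.2418; -0.2418 1.6251]

innov = [2.5691]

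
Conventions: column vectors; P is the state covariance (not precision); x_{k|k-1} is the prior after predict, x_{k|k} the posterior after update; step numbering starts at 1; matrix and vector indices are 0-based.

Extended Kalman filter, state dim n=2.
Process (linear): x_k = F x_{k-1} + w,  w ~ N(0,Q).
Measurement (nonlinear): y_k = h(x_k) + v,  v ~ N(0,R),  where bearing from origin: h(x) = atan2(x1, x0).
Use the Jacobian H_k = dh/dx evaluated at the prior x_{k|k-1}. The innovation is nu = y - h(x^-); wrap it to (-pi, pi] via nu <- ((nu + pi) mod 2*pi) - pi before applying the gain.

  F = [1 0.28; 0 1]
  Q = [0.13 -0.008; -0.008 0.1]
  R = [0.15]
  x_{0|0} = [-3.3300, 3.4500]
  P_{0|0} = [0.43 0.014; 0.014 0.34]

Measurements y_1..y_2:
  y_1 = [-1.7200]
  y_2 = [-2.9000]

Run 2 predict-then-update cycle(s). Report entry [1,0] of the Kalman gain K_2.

step 1: x^-=[-2.3640, 3.4500]  P^-=[0.5945 0.1012; 0.1012 0.4400]  H_jac=[-0.1972 -0.1352]  S=[0.1866]  K=[-0.7018; -0.4258]  nu=[2.3917]  x^+=[-4.0426, 2.4317]  P^+=[0.5026 0.0455; 0.0455 0.4062]
step 2: x^-=[-3.3617, 2.4317]  P^-=[0.6899 0.1512; 0.1512 0.5062]  H_jac=[-0.1413 -0.1953]  S=[0.1914]  K=[-0.6634; -0.6280]  nu=[0.8678]  x^+=[-3.9374, 1.8868]  P^+=[0.6057 0.0714; 0.0714 0.4307]

K[1,0] = -0.6280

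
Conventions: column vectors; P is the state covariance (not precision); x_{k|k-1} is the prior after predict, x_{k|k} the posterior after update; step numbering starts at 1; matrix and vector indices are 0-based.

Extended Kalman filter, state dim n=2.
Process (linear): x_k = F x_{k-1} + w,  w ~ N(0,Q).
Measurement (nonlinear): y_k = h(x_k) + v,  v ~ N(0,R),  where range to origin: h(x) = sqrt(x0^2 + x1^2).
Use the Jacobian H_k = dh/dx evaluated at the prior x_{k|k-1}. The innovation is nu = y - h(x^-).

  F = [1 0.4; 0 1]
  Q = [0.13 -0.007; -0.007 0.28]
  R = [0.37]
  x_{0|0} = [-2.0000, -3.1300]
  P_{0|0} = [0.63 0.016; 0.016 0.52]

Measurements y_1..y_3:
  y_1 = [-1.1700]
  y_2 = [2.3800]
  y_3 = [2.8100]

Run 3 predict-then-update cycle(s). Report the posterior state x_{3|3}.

x_post = [-1.8151, -1.7079]

step 1: x^-=[-3.2520, -3.1300]  P^-=[0.8560 0.2170; 0.2170 0.8000]  H_jac=[-0.7205 -0.6935]  S=[1.4159]  K=[-0.5419; -0.5022]  nu=[-5.6836]  x^+=[-0.1723, -0.2755]  P^+=[0.4403 -0.1683; -0.1683 0.4429]
step 2: x^-=[-0.2825, -0.2755]  P^-=[0.5065 0.0018; 0.0018 0.7229]  H_jac=[-0.7159 -0.6982]  S=[0.9838]  K=[-0.3699; -0.5143]  nu=[1.9854]  x^+=[-1.0168, -1.2967]  P^+=[0.3719 -0.1853; -0.1853 0.4626]
step 3: x^-=[-1.5355, -1.2967]  P^-=[0.4276 -0.0073; -0.0073 0.7426]  H_jac=[-0.7640 -0.6452]  S=[0.9216]  K=[-0.3494; -0.5139]  nu=[0.8002]  x^+=[-1.8151, -1.7079]  P^+=[0.3151 -0.1728; -0.1728 0.4993]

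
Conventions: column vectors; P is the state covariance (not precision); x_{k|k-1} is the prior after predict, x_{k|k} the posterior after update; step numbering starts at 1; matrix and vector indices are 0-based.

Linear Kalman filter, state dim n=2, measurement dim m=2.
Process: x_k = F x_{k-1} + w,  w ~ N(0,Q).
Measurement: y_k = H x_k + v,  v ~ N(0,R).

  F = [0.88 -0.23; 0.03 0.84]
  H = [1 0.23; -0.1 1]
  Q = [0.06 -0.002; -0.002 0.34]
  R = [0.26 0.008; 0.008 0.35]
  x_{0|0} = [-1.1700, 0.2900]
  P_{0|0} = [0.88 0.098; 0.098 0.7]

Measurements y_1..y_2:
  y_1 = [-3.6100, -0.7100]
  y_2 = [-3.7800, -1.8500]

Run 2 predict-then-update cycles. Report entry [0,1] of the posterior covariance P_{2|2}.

step 1: x^-=[-1.0963, 0.2085]  P^-=[0.7388 -0.0422; -0.0422 0.8397]  S=[1.0238 0.0860; 0.0860 1.2055]  K=[0.7246 -0.1480; 0.0891 0.6937]  nu=[-2.5617, -1.0281]  x^+=[-2.8003, -0.7330]  P^+=[0.1933 -0.0267; -0.0267 0.2408]
step 2: x^-=[-2.2956, -0.6997]  P^-=[0.2333 -0.0630; -0.0630 0.5088]  S=[0.4912 0.0402; 0.0402 0.8737]  K=[0.4552 -0.1197; 0.0621 0.5867]  nu=[-1.3234, -1.3798]  x^+=[-2.7329, -1.5914]  P^+=[0.1233 -0.0259; -0.0259 0.2032]

P_post[0,1] = -0.0259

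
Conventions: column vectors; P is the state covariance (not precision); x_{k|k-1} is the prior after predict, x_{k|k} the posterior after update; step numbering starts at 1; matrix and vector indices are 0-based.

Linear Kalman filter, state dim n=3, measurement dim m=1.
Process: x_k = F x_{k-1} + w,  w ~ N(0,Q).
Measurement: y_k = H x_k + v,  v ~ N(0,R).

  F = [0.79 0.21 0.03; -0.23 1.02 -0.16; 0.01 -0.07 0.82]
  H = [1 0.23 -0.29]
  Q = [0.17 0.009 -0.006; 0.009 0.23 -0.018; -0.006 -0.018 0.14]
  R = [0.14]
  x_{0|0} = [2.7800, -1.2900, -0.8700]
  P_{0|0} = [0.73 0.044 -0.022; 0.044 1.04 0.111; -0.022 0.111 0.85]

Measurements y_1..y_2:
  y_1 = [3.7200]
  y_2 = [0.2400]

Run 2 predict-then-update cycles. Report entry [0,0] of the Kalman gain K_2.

step 1: x^-=[1.8992, -1.8160, -0.5953]  P^-=[0.6872 0.1310 0.0077; 0.1310 1.3139 -0.1060; 0.0077 -0.1060 0.7035]  S=[1.0258]  K=[0.6971; 0.4523; -0.2152]  nu=[2.0658]  x^+=[3.3393, -0.8817, -1.0399]  P^+=[0.1887 -0.1924 0.1616; -0.1924 1.1041 -0.0062; 0.1616 -0.0062 0.6560]
step 2: x^-=[2.4217, -1.5010, -0.7576]  P^-=[0.2808 0.0408 0.1093; 0.0408 1.5097 -0.2244; 0.1093 -0.2244 0.5902]  S=[0.5356]  K=[0.4826; 0.8459; -0.2119]  nu=[-2.0561]  x^+=[1.4294, -3.2404, -0.3219]  P^+=[0.1560 -0.1779 0.1640; -0.1779 1.1264 -0.1284; 0.1640 -0.1284 0.5661]

K[0,0] = 0.4826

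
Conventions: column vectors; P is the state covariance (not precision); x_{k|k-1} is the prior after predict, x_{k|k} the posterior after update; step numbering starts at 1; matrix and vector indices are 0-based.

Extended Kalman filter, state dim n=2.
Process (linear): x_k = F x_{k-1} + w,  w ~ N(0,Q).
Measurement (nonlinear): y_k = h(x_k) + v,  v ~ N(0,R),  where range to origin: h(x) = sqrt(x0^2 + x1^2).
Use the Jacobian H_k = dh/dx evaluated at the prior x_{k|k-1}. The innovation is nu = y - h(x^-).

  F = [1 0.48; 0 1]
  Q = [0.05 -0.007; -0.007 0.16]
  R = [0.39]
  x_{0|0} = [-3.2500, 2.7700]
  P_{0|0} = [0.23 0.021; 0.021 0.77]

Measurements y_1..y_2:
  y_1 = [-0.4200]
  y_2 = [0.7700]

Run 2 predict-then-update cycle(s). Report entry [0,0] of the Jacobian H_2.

H_jac[0,0] = -0.9936

step 1: x^-=[-1.9204, 2.7700]  P^-=[0.4776 0.3836; 0.3836 0.9300]  H_jac=[-0.5698 0.8218]  S=[0.8139]  K=[0.0530; 0.6705]  nu=[-3.7906]  x^+=[-2.1214, 0.2284]  P^+=[0.4753 0.3547; 0.3547 0.5641]
step 2: x^-=[-2.0118, 0.2284]  P^-=[0.9957 0.6184; 0.6184 0.7241]  H_jac=[-0.9936 0.1128]  S=[1.2436]  K=[-0.7394; -0.4284]  nu=[-1.2547]  x^+=[-1.0840, 0.7659]  P^+=[0.3157 0.2244; 0.2244 0.4958]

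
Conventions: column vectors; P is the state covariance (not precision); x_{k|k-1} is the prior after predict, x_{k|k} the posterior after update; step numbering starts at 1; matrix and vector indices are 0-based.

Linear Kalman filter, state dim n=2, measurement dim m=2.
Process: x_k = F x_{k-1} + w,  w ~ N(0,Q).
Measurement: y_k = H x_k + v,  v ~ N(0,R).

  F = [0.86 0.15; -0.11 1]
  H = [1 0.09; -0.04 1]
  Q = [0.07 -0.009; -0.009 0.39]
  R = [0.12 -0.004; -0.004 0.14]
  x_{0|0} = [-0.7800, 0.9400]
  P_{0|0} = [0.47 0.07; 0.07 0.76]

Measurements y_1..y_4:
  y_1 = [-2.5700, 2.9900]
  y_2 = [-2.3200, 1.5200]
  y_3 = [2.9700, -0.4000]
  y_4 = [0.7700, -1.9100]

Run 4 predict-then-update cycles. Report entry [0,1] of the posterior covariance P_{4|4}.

step 1: x^-=[-0.5298, 1.0258]  P^-=[0.4528 0.1196; 0.1196 1.1403]  S=[0.6035 0.1997; 0.1997 1.2714]  K=[0.7823 -0.0430; 0.0767 0.8810]  nu=[-2.1325, 1.9430]  x^+=[-2.2816, 2.5741]  P^+=[0.0945 -0.0054; -0.0054 0.1228]
step 2: x^-=[-1.5761, 2.8251]  P^-=[0.1413 -0.0041; -0.0041 0.5151]  S=[0.2647 0.0327; 0.0327 0.6557]  K=[0.5375 -0.0416; 0.0632 0.7827]  nu=[-0.9982, -1.3681]  x^+=[-2.0557, 1.6911]  P^+=[0.0651 -0.0054; -0.0054 0.1091]
step 3: x^-=[-1.5142, 1.9172]  P^-=[0.1193 -0.0033; -0.0033 0.5011]  S=[0.2427 0.0330; 0.0330 0.6415]  K=[0.4953 -0.0381; 0.0663 0.7779]  nu=[4.3117, -2.3778]  x^+=[0.7119, 0.3535]  P^+=[0.0600 -0.0049; -0.0049 0.1084]
step 4: x^-=[0.6652, 0.2752]  P^-=[0.1156 -0.0026; -0.0026 0.5002]  S=[0.2392 0.0339; 0.0339 0.6406]  K=[0.4875 -0.0370; 0.0675 0.7775]  nu=[0.0800, -2.1586]  x^+=[0.7840, -1.3976]  P^+=[0.0591 -0.0048; -0.0048 0.1084]

P_post[0,1] = -0.0048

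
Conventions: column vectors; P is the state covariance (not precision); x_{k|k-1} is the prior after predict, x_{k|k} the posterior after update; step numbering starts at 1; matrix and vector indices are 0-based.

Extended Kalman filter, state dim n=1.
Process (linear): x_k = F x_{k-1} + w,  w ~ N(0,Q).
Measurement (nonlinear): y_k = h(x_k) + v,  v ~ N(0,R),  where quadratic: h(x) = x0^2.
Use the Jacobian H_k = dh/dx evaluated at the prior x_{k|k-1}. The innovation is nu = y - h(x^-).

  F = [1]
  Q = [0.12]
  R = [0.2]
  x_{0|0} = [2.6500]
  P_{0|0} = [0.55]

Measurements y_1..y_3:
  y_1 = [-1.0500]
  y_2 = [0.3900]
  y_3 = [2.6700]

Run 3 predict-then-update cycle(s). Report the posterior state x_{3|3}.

step 1: x^-=[2.6500]  P^-=[0.6700]  H_jac=[5.3000]  S=[19.0203]  K=[0.1867]  nu=[-8.0725]  x^+=[1.1429]  P^+=[0.0070]
step 2: x^-=[1.1429]  P^-=[0.1270]  H_jac=[2.2858]  S=[0.8638]  K=[0.3362]  nu=[-0.9162]  x^+=[0.8349]  P^+=[0.0294]
step 3: x^-=[0.8349]  P^-=[0.1494]  H_jac=[1.6698]  S=[0.6166]  K=[0.4046]  nu=[1.9730]  x^+=[1.6332]  P^+=[0.0485]

x_post = [1.6332]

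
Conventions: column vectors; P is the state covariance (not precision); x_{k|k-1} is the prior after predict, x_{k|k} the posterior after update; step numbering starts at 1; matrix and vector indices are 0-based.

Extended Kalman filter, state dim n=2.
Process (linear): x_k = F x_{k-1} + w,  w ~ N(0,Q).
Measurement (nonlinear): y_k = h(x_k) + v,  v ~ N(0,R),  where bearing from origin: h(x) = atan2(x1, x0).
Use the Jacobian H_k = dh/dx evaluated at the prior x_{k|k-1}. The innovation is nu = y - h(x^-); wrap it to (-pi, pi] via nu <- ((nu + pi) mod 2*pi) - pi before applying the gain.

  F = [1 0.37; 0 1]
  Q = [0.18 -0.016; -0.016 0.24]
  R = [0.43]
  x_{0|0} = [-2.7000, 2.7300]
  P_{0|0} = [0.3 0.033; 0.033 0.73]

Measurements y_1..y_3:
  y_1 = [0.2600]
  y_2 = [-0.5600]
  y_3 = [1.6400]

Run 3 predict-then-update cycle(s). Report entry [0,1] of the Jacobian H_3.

step 1: x^-=[-1.6899, 2.7300]  P^-=[0.6044 0.2871; 0.2871 0.9700]  H_jac=[-0.2648 -0.1639]  S=[0.5234]  K=[-0.3957; -0.4491]  nu=[-1.8651]  x^+=[-0.9518, 3.5676]  P^+=[0.5224 0.1941; 0.1941 0.8644]
step 2: x^-=[0.3682, 3.5676]  P^-=[0.9644 0.4979; 0.4979 1.1044]  H_jac=[-0.2773 0.0286]  S=[0.4972]  K=[-0.5093; -0.2142]  nu=[-2.0280]  x^+=[1.4010, 4.0019]  P^+=[0.8354 0.4437; 0.4437 1.0816]
step 3: x^-=[2.8817, 4.0019]  P^-=[1.4918 0.8279; 0.8279 1.3216]  H_jac=[-0.1646 0.1185]  S=[0.4567]  K=[-0.3227; 0.0446]  nu=[0.6933]  x^+=[2.6580, 4.0329]  P^+=[1.4442 0.8345; 0.8345 1.3207]

H_jac[0,1] = 0.1185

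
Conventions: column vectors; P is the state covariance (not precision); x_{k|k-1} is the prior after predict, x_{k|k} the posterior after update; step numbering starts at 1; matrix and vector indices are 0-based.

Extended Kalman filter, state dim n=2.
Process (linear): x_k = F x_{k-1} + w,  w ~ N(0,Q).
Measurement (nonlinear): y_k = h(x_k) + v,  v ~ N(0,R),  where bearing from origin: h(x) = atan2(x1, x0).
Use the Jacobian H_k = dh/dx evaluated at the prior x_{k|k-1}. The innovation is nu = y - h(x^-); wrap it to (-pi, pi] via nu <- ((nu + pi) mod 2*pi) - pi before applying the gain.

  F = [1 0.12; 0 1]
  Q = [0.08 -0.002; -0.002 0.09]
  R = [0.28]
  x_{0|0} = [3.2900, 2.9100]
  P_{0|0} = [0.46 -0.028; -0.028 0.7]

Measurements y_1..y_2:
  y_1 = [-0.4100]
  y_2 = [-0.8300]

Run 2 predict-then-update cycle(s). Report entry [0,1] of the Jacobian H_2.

step 1: x^-=[3.6392, 2.9100]  P^-=[0.5434 0.0540; 0.0540 0.7900]  H_jac=[-0.1340 0.1676]  S=[0.3095]  K=[-0.2060; 0.4044]  nu=[-1.0845]  x^+=[3.8626, 2.4714]  P^+=[0.5302 0.0798; 0.0798 0.7394]
step 2: x^-=[4.1592, 2.4714]  P^-=[0.6400 0.1665; 0.1665 0.8294]  H_jac=[-0.1056 0.1777]  S=[0.3071]  K=[-0.1237; 0.4227]  nu=[-1.3661]  x^+=[4.3282, 1.8940]  P^+=[0.6353 0.1826; 0.1826 0.7745]

H_jac[0,1] = 0.1777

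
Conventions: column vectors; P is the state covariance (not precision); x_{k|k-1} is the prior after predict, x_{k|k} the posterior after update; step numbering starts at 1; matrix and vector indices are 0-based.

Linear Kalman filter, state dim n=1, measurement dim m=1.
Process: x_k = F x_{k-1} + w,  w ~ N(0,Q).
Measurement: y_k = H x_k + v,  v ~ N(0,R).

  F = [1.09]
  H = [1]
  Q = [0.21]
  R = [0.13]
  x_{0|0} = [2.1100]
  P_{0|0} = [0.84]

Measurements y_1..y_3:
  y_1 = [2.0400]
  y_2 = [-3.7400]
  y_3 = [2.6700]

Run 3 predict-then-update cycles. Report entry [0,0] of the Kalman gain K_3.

step 1: x^-=[2.2999]  P^-=[1.2080]  S=[1.3380]  K=[0.9028]  nu=[-0.2599]  x^+=[2.0653]  P^+=[0.1174]
step 2: x^-=[2.2511]  P^-=[0.3494]  S=[0.4794]  K=[0.7289]  nu=[-5.9911]  x^+=[-2.1155]  P^+=[0.0948]
step 3: x^-=[-2.3059]  P^-=[0.3226]  S=[0.4526]  K=[0.7128]  nu=[4.9759]  x^+=[1.2407]  P^+=[0.0927]

K[0,0] = 0.7128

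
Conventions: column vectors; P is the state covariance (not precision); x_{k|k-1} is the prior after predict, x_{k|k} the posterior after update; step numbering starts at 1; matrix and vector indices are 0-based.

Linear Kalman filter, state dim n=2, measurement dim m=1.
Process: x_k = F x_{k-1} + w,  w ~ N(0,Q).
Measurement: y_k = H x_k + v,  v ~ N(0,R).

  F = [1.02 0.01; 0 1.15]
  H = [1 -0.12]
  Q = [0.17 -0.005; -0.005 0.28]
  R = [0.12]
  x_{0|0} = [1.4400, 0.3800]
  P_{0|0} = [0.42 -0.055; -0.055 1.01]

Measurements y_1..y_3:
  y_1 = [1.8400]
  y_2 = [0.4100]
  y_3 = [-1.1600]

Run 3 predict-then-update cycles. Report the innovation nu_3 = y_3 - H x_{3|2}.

innov = [-2.0011]

step 1: x^-=[1.4726, 0.4370]  P^-=[0.6059 -0.0579; -0.0579 1.6157]  S=[0.7631]  K=[0.8032; -0.3299]  nu=[0.4198]  x^+=[1.8098, 0.2985]  P^+=[0.1137 0.1443; 0.1443 1.5326]
step 2: x^-=[1.8490, 0.3432]  P^-=[0.2914 0.1819; 0.1819 2.3069]  S=[0.4009]  K=[0.6723; -0.2367]  nu=[-1.3978]  x^+=[0.9092, 0.6741]  P^+=[0.1102 0.2457; 0.2457 2.2845]
step 3: x^-=[0.9342, 0.7753]  P^-=[0.2899 0.3095; 0.3095 3.3012]  S=[0.3831]  K=[0.6596; -0.2261]  nu=[-2.0011]  x^+=[-0.3859, 1.2278]  P^+=[0.1232 0.3667; 0.3667 3.2816]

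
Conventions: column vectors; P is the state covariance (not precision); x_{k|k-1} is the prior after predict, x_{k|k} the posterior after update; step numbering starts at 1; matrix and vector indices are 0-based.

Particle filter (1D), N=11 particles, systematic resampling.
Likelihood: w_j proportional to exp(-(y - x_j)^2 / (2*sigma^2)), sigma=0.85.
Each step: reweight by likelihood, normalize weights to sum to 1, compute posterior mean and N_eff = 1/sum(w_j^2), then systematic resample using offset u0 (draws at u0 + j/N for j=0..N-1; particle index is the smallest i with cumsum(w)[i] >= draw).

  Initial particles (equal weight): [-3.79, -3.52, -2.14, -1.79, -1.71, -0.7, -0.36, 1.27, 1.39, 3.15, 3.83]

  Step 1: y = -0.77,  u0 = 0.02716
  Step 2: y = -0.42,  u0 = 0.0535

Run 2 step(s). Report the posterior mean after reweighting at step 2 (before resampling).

post_mean = -0.7563

step 1: w=[0.0006, 0.0016, 0.0829, 0.1479, 0.1648, 0.3028, 0.2704, 0.0171, 0.0120, 0.0000, 0.0000]  mean=-1.0025  Neff=4.5224  idx=[2, 3, 3, 4, 4, 5, 5, 5, 6, 6, 6]
step 2: w=[0.0181, 0.0382, 0.0382, 0.0443, 0.0443, 0.1326, 0.1326, 0.1326, 0.1397, 0.1397, 0.1397]  mean=-0.7563  Neff=8.4401  idx=[1, 4, 5, 6, 6, 7, 8, 8, 9, 10, 10]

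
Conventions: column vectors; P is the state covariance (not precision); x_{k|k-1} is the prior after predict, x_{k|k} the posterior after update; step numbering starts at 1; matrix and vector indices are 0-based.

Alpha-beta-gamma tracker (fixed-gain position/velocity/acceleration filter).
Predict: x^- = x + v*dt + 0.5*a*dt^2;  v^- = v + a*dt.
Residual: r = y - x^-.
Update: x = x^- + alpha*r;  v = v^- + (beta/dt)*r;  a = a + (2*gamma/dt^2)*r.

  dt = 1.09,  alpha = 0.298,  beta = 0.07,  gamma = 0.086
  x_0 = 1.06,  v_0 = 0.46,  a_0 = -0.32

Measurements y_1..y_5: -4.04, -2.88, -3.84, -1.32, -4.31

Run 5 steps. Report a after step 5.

step 1: x_pred=1.3713  r=-5.4113  x^+=-0.2413  v^+=-0.2363  a^+=-1.1034
step 2: x_pred=-1.1543  r=-1.7257  x^+=-1.6686  v^+=-1.5498  a^+=-1.3532
step 3: x_pred=-4.1618  r=0.3218  x^+=-4.0659  v^+=-3.0042  a^+=-1.3066
step 4: x_pred=-8.1166  r=6.7966  x^+=-6.0912  v^+=-3.9919  a^+=-0.3227
step 5: x_pred=-10.6341  r=6.3241  x^+=-8.7495  v^+=-3.9375  a^+=0.5928

a_post = 0.5928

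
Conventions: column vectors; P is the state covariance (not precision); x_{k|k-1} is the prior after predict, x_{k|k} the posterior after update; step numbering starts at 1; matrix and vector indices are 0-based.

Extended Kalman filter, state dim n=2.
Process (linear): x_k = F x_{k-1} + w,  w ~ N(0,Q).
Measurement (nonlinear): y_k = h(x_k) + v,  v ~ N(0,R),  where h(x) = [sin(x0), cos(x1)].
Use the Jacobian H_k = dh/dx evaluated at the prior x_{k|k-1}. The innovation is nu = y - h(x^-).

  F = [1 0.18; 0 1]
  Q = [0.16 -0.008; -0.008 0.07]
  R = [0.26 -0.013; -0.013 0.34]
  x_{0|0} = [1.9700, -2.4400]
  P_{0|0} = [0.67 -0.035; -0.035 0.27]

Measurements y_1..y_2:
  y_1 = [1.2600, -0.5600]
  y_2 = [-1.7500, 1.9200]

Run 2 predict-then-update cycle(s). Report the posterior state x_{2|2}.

step 1: x^-=[1.5308, -2.4400]  P^-=[0.8261 0.0056; 0.0056 0.3400]  H_jac=[0.0400 0.0000; 0.0000 0.6454]  S=[0.2613 -0.0129; -0.0129 0.4816]  K=[0.1269 0.0109; 0.0233 0.4562]  nu=[0.2608, 0.2038]  x^+=[1.5661, -2.3409]  P^+=[0.8219 0.0032; 0.0032 0.2399]
step 2: x^-=[1.1448, -2.3409]  P^-=[0.9908 0.0384; 0.0384 0.3099]  H_jac=[0.4133 0.0000; 0.0000 0.7178]  S=[0.4292 -0.0016; -0.0016 0.4997]  K=[0.9542 0.0582; 0.0386 0.4453]  nu=[-2.6606, 2.6162]  x^+=[-1.2418, -1.2787]  P^+=[0.5985 0.0103; 0.0103 0.2102]

x_post = [-1.2418, -1.2787]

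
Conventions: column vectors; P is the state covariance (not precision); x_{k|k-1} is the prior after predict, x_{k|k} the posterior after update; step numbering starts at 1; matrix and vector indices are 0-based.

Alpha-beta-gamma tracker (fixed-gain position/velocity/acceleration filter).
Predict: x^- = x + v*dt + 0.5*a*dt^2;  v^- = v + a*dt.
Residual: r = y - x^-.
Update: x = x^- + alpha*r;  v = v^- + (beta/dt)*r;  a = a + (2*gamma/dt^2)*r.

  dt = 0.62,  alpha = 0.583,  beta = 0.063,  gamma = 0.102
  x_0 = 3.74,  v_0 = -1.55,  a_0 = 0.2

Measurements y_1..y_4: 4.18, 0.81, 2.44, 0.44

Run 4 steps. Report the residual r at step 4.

resid = -0.9448

step 1: x_pred=2.8174  r=1.3626  x^+=3.6118  v^+=-1.2875  a^+=0.9231
step 2: x_pred=2.9910  r=-2.1810  x^+=1.7195  v^+=-0.9368  a^+=-0.2343
step 3: x_pred=1.0936  r=1.3464  x^+=1.8785  v^+=-0.9453  a^+=0.4802
step 4: x_pred=1.3848  r=-0.9448  x^+=0.8340  v^+=-0.7436  a^+=-0.0212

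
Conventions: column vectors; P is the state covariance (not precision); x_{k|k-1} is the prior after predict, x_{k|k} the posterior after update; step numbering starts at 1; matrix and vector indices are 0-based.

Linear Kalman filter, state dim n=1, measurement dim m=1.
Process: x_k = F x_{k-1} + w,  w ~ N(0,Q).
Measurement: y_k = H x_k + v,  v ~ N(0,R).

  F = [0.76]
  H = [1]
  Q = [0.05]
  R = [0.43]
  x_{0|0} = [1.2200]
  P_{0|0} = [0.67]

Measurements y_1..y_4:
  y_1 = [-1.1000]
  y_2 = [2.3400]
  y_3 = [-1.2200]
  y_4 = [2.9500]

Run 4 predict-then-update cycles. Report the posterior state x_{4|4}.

x_post = [0.6403]

step 1: x^-=[0.9272]  P^-=[0.4370]  S=[0.8670]  K=[0.5040]  nu=[-2.0272]  x^+=[-0.0946]  P^+=[0.2167]
step 2: x^-=[-0.0719]  P^-=[0.1752]  S=[0.6052]  K=[0.2895]  nu=[2.4119]  x^+=[0.6263]  P^+=[0.1245]
step 3: x^-=[0.4760]  P^-=[0.1219]  S=[0.5519]  K=[0.2209]  nu=[-1.6960]  x^+=[0.1014]  P^+=[0.0950]
step 4: x^-=[0.0771]  P^-=[0.1049]  S=[0.5349]  K=[0.1960]  nu=[2.8729]  x^+=[0.6403]  P^+=[0.0843]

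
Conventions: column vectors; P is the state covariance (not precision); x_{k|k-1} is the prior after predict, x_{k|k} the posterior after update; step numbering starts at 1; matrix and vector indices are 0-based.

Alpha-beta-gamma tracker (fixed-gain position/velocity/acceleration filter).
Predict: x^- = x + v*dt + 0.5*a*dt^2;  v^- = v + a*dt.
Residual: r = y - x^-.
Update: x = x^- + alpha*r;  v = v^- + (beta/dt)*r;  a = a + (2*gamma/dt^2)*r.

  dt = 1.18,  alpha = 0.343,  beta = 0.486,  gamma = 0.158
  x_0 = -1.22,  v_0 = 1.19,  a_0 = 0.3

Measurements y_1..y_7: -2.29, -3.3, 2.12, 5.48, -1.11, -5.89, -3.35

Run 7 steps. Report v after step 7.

v_post = -5.7491

step 1: x_pred=0.3931  r=-2.6831  x^+=-0.5272  v^+=0.4389  a^+=-0.3089
step 2: x_pred=-0.2243  r=-3.0757  x^+=-1.2793  v^+=-1.1923  a^+=-1.0069
step 3: x_pred=-3.3873  r=5.5073  x^+=-1.4983  v^+=-0.1122  a^+=0.2429
step 4: x_pred=-1.4616  r=6.9416  x^+=0.9194  v^+=3.0334  a^+=1.8183
step 5: x_pred=5.7647  r=-6.8747  x^+=3.4067  v^+=2.3476  a^+=0.2581
step 6: x_pred=6.3565  r=-12.2465  x^+=2.1559  v^+=-2.3918  a^+=-2.5212
step 7: x_pred=-2.4216  r=-0.9284  x^+=-2.7400  v^+=-5.7491  a^+=-2.7319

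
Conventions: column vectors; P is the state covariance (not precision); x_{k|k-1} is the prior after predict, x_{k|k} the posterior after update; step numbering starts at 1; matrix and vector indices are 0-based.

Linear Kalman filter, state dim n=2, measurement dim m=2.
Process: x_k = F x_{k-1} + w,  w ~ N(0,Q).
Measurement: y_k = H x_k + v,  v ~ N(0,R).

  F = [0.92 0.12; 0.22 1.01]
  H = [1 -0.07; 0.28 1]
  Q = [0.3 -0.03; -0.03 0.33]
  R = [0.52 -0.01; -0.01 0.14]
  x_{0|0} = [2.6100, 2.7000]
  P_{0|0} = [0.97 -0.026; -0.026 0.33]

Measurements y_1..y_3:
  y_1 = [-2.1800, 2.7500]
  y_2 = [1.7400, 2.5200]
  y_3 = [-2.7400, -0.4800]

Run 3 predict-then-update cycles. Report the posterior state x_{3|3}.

x_post = [-1.1269, 0.5250]

step 1: x^-=[2.7252, 3.3012]  P^-=[1.1200 0.1815; 0.1815 0.7020]  S=[1.6181 0.4324; 0.4324 1.0315]  K=[0.6262 0.2175; -0.1275 0.7833]  nu=[-4.6741, -1.3143]  x^+=[-0.4877, 2.8678]  P^+=[0.3189 -0.0651; -0.0651 0.1292]
step 2: x^-=[-0.1046, 2.7892]  P^-=[0.5574 -0.0120; -0.0120 0.4483]  S=[1.0813 0.1029; 0.1029 0.6252]  K=[0.5022 0.1477; -0.1096 0.7296]  nu=[2.0398, -0.2399]  x^+=[0.8844, 2.3906]  P^+=[0.2558 -0.0560; -0.0560 0.1189]
step 3: x^-=[1.1005, 2.6091]  P^-=[0.5058 -0.0173; -0.0173 0.4388]  S=[1.0304 0.0840; 0.0840 0.6088]  K=[0.4808 0.1379; -0.1059 0.7274]  nu=[-3.6579, -3.3973]  x^+=[-1.1269, 0.5250]  P^+=[0.2449 -0.0541; -0.0541 0.1180]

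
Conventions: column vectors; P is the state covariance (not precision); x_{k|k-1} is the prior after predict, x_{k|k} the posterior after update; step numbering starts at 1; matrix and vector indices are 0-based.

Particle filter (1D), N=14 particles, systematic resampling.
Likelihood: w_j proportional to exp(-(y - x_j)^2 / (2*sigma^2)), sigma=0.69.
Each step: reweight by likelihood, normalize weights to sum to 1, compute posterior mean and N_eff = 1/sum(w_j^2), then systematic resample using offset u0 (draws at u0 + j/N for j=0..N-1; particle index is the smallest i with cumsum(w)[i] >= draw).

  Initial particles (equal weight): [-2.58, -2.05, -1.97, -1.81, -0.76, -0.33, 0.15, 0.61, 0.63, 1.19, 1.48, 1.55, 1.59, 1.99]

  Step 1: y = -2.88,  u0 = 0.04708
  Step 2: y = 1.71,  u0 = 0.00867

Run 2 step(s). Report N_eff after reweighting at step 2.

N_eff = 4.8882

step 1: w=[0.4282, 0.2283, 0.1973, 0.1414, 0.0042, 0.0005, 0.0000, 0.0000, 0.0000, 0.0000, 0.0000, 0.0000, 0.0000, 0.0000]  mean=-2.2209  Neff=3.3961  idx=[0, 0, 0, 0, 0, 0, 1, 1, 1, 2, 2, 2, 3, 3]
step 2: w=[0.0005, 0.0005, 0.0005, 0.0005, 0.0005, 0.0005, 0.0472, 0.0472, 0.0472, 0.0881, 0.0881, 0.0881, 0.2955, 0.2955]  mean=-1.8887  Neff=4.8882  idx=[6, 7, 9, 9, 10, 11, 12, 12, 12, 12, 13, 13, 13, 13]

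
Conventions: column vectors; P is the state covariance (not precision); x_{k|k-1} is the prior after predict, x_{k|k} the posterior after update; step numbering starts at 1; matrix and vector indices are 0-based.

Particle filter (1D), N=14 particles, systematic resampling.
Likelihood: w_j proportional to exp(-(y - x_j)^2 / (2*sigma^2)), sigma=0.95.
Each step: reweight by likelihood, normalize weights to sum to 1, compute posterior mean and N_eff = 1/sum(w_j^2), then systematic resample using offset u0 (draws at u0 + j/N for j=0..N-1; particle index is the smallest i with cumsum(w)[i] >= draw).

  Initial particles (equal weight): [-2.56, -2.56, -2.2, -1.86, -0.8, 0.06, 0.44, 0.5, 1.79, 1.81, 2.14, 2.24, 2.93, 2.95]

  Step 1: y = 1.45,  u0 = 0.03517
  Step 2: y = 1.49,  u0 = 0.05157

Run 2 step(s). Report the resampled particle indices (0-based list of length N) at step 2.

step 1: w=[0.0000, 0.0000, 0.0001, 0.0004, 0.0110, 0.0622, 0.1031, 0.1101, 0.1702, 0.1689, 0.1394, 0.1284, 0.0539, 0.0522]  mean=1.6025  Neff=7.9496  idx=[5, 6, 7, 7, 8, 8, 9, 9, 9, 10, 10, 11, 11, 13]
step 2: w=[0.0318, 0.0537, 0.0574, 0.0574, 0.0940, 0.0940, 0.0934, 0.0934, 0.0934, 0.0782, 0.0782, 0.0724, 0.0724, 0.0303]  mean=1.6750  Neff=12.8282  idx=[1, 2, 3, 4, 5, 6, 6, 7, 8, 9, 10, 11, 12, 13]

resampled_idx = [1, 2, 3, 4, 5, 6, 6, 7, 8, 9, 10, 11, 12, 13]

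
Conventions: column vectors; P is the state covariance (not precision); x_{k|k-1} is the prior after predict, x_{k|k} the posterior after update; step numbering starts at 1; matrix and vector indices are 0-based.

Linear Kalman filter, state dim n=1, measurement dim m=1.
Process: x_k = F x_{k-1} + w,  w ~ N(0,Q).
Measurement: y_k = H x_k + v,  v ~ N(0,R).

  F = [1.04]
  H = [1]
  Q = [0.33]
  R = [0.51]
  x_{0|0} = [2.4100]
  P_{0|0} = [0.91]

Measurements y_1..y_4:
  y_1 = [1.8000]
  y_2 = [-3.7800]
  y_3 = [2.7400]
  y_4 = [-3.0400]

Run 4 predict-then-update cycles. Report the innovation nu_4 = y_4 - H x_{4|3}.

innov = [-3.9942]

step 1: x^-=[2.5064]  P^-=[1.3143]  S=[1.8243]  K=[0.7204]  nu=[-0.7064]  x^+=[1.9975]  P^+=[0.3674]
step 2: x^-=[2.0774]  P^-=[0.7274]  S=[1.2374]  K=[0.5878]  nu=[-5.8574]  x^+=[-1.3659]  P^+=[0.2998]
step 3: x^-=[-1.4205]  P^-=[0.6543]  S=[1.1643]  K=[0.5620]  nu=[4.1605]  x^+=[0.9175]  P^+=[0.2866]
step 4: x^-=[0.9542]  P^-=[0.6400]  S=[1.1500]  K=[0.5565]  nu=[-3.9942]  x^+=[-1.2686]  P^+=[0.2838]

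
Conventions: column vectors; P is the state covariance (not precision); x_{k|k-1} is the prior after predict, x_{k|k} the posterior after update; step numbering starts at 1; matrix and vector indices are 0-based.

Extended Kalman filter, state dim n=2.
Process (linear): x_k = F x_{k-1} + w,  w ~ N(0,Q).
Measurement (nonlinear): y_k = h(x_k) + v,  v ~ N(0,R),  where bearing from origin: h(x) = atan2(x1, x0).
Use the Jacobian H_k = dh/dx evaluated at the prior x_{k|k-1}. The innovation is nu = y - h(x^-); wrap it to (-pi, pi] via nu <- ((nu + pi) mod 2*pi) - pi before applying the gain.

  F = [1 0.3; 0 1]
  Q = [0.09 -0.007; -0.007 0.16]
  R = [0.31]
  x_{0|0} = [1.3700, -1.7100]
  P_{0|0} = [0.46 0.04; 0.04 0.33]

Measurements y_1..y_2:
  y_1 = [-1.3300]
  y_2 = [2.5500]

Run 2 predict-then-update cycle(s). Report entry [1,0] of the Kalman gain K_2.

K[1,0] = 0.2279

step 1: x^-=[0.8570, -1.7100]  P^-=[0.6037 0.1320; 0.1320 0.4900]  H_jac=[0.4674 0.2342]  S=[0.4977]  K=[0.6291; 0.3546]  nu=[-0.2238]  x^+=[0.7162, -1.7894]  P^+=[0.4067 0.0210; 0.0210 0.4274]
step 2: x^-=[0.1794, -1.7894]  P^-=[0.5478 0.1422; 0.1422 0.5874]  H_jac=[0.5533 0.0555]  S=[0.4882]  K=[0.6369; 0.2279]  nu=[-2.2623]  x^+=[-1.2616, -2.3049]  P^+=[0.3497 0.0713; 0.0713 0.5621]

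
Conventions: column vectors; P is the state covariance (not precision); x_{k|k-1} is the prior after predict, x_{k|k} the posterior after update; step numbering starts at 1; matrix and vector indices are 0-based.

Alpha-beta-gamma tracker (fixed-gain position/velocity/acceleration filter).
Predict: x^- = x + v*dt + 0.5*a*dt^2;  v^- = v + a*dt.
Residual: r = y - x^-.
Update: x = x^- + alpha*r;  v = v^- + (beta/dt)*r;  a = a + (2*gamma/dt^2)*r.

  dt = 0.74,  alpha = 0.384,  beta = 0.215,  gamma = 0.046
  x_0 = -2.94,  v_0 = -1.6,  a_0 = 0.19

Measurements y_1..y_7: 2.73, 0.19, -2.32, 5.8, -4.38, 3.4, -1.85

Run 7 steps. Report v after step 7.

v_post = -0.4333

step 1: x_pred=-4.0720  r=6.8020  x^+=-1.4600  v^+=0.5169  a^+=1.3328
step 2: x_pred=-0.7126  r=0.9026  x^+=-0.3660  v^+=1.7654  a^+=1.4844
step 3: x_pred=1.3468  r=-3.6668  x^+=-0.0613  v^+=1.7985  a^+=0.8684
step 4: x_pred=1.5074  r=4.2926  x^+=3.1557  v^+=3.6883  a^+=1.5896
step 5: x_pred=6.3203  r=-10.7003  x^+=2.2114  v^+=1.7557  a^+=-0.2081
step 6: x_pred=3.4536  r=-0.0536  x^+=3.4330  v^+=1.5861  a^+=-0.2171
step 7: x_pred=4.5473  r=-6.3973  x^+=2.0907  v^+=-0.4333  a^+=-1.2919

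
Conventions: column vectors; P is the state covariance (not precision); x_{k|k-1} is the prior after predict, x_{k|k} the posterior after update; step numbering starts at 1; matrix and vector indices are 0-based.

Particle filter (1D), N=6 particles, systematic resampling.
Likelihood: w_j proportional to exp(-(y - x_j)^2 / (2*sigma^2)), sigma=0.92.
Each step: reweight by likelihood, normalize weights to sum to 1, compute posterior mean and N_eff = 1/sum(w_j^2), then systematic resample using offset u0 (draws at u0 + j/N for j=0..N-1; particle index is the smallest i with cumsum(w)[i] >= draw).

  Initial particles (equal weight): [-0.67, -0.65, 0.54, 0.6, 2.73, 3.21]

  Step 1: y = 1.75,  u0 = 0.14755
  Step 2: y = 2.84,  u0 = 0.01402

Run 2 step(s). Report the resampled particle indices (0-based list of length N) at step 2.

step 1: w=[0.0175, 0.0185, 0.2347, 0.2551, 0.3160, 0.1582]  mean=1.6264  Neff=4.0707  idx=[2, 3, 3, 4, 4, 5]
step 2: w=[0.0144, 0.0169, 0.0169, 0.3250, 0.3250, 0.3019]  mean=2.7714  Neff=3.2989  idx=[0, 3, 3, 4, 4, 5]

resampled_idx = [0, 3, 3, 4, 4, 5]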